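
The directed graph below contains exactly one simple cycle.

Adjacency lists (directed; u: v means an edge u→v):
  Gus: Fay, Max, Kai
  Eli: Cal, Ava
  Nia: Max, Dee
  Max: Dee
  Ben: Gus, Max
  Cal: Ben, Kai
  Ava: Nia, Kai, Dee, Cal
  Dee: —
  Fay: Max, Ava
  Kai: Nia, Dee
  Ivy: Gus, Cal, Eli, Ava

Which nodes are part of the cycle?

Ava, Ben, Cal, Fay, Gus

DFS with gray/black marking from Gus:
Gus gray
  Fay gray
    Max gray
      Dee gray
      Dee black
    Max black
    Ava gray
      Nia gray
        Nia→Max: Max black — skip
        Nia→Dee: Dee black — skip
      Nia black
      Kai gray
        Kai→Nia: Nia black — skip
        Kai→Dee: Dee black — skip
      Kai black
      Ava→Dee: Dee black — skip
      Cal gray
        Ben gray
          Ben→Gus: Gus is gray → back edge
Back edge closes the cycle Gus → Fay → Ava → Cal → Ben → Gus; its vertices are {Ava, Ben, Cal, Fay, Gus}.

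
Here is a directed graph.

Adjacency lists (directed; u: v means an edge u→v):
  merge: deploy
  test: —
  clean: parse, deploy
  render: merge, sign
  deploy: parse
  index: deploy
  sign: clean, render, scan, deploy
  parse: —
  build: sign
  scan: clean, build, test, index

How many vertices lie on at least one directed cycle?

A vertex is on a directed cycle iff it belongs to a strongly connected component of size ≥ 2 (or has a self-loop).
The vertices on cycles are {scan, sign, build, render} — 4 in total.

4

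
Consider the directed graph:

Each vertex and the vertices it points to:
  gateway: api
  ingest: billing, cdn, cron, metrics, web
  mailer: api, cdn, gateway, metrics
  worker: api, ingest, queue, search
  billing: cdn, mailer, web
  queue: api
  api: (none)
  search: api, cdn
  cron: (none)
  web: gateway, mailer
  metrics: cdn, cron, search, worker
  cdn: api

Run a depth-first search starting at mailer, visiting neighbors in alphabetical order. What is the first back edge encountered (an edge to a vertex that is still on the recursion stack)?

DFS from mailer (visiting neighbors in alphabetical order); mark gray on enter, black on exit:
mailer gray
  api gray
  api black
  cdn gray
    cdn→api: api black — skip
  cdn black
  gateway gray
    gateway→api: api black — skip
  gateway black
  metrics gray
    metrics→cdn: cdn black — skip
    cron gray
    cron black
    search gray
      search→api: api black — skip
      search→cdn: cdn black — skip
    search black
    worker gray
      worker→api: api black — skip
      ingest gray
        billing gray
          billing→cdn: cdn black — skip
          billing→mailer: mailer is gray → back edge
First back edge: billing → mailer.

billing→mailer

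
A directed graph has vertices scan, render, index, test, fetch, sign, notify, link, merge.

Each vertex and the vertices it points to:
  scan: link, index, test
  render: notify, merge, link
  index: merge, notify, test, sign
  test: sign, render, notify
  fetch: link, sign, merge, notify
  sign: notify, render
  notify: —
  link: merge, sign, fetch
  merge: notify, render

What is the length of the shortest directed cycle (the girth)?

2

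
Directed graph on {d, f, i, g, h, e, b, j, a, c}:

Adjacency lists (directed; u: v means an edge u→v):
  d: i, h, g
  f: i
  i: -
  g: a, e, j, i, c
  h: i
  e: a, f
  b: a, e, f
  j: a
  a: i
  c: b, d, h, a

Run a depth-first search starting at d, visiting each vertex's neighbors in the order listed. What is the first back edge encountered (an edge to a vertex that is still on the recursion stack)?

DFS from d (visiting each vertex's neighbors in the order listed); mark gray on enter, black on exit:
d gray
  i gray
  i black
  h gray
    h→i: i black — skip
  h black
  g gray
    a gray
      a→i: i black — skip
    a black
    e gray
      e→a: a black — skip
      f gray
        f→i: i black — skip
      f black
    e black
    j gray
      j→a: a black — skip
    j black
    g→i: i black — skip
    c gray
      b gray
        b→a: a black — skip
        b→e: e black — skip
        b→f: f black — skip
      b black
      c→d: d is gray → back edge
First back edge: c → d.

c->d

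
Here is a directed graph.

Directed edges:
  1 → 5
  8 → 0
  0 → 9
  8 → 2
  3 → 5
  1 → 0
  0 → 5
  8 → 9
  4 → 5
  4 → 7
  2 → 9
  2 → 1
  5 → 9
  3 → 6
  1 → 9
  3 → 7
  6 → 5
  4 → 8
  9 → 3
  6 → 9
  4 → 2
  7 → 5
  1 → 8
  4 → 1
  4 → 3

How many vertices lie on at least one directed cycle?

A vertex is on a directed cycle iff it belongs to a strongly connected component of size ≥ 2 (or has a self-loop).
The vertices on cycles are {1, 2, 3, 5, 6, 7, 8, 9} — 8 in total.

8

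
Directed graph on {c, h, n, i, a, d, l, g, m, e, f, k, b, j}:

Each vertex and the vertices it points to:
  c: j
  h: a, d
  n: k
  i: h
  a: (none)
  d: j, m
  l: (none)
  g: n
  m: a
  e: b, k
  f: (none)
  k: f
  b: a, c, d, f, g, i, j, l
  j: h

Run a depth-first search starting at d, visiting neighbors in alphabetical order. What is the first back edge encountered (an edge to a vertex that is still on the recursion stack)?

DFS from d (visiting neighbors in alphabetical order); mark gray on enter, black on exit:
d gray
  j gray
    h gray
      a gray
      a black
      h→d: d is gray → back edge
First back edge: h → d.

h→d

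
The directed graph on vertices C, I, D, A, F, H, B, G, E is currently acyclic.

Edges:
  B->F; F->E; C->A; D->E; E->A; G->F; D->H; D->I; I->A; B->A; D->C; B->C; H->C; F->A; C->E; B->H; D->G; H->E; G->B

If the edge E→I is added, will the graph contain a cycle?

No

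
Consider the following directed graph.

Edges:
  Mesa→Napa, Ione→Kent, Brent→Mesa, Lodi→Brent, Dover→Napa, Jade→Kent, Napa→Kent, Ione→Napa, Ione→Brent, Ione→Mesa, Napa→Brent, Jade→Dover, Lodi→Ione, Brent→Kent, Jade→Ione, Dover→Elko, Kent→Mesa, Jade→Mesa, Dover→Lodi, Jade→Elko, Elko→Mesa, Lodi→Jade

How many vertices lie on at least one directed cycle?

A vertex is on a directed cycle iff it belongs to a strongly connected component of size ≥ 2 (or has a self-loop).
The vertices on cycles are {Jade, Kent, Lodi, Mesa, Napa, Brent, Dover} — 7 in total.

7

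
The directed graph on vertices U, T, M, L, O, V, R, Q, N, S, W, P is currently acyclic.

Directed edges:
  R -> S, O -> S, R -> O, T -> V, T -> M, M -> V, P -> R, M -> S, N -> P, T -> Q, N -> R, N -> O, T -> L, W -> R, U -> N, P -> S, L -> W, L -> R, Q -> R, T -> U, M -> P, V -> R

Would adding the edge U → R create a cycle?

No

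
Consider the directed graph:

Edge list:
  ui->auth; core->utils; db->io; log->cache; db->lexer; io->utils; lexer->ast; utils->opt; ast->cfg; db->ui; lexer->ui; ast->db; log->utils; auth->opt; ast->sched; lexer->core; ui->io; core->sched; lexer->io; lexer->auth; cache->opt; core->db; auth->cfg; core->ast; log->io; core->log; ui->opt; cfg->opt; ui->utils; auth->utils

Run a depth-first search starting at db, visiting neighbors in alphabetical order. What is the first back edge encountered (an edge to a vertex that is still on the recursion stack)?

ast→db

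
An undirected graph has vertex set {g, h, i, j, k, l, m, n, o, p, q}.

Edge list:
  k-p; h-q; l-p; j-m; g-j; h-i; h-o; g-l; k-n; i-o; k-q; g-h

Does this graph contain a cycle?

DFS, tracking each vertex's parent; an edge to a visited non-parent vertex closes a cycle.
Start from k:
visit k (parent –)
  visit q (parent k)
    visit h (parent q)
      visit g (parent h)
        g–h: parent, skip
        visit j (parent g)
          visit m (parent j)
            m–j: parent, skip
          j–g: parent, skip
        visit l (parent g)
          l–g: parent, skip
          visit p (parent l)
            p–l: parent, skip
            p–k: k visited and ≠ parent → cycle
Cycle: k – q – h – g – l – p – k.

Yes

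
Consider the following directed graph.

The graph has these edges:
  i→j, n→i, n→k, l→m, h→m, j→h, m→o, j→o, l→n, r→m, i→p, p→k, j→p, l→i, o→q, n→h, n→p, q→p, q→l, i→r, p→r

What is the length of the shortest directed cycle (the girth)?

4

For each vertex v, BFS finds the shortest path from v back to v.
The shortest such closed walk is o → q → l → m → o, length 4.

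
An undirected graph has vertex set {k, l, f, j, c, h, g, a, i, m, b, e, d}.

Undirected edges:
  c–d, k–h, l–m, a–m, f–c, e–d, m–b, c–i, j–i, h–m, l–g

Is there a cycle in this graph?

DFS, tracking each vertex's parent; an edge to a visited non-parent vertex closes a cycle.
Start from b:
visit b (parent –)
  visit m (parent b)
    m–b: parent, skip
    visit l (parent m)
      visit g (parent l)
        g–l: parent, skip
      l–m: parent, skip
    visit h (parent m)
      h–m: parent, skip
      visit k (parent h)
        k–h: parent, skip
    visit a (parent m)
      a–m: parent, skip
visit f (parent –)
  visit c (parent f)
    visit d (parent c)
      visit e (parent d)
        e–d: parent, skip
      d–c: parent, skip
    visit i (parent c)
      visit j (parent i)
        j–i: parent, skip
      i–c: parent, skip
    c–f: parent, skip
No non-parent visited neighbor found — the graph is a forest.

No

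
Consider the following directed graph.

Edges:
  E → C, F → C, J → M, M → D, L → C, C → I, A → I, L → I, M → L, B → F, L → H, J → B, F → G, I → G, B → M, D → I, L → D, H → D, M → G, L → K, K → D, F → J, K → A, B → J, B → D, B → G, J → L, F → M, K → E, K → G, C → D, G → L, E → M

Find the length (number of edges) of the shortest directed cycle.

2

For each vertex v, BFS finds the shortest path from v back to v.
The shortest such closed walk is B → J → B, length 2.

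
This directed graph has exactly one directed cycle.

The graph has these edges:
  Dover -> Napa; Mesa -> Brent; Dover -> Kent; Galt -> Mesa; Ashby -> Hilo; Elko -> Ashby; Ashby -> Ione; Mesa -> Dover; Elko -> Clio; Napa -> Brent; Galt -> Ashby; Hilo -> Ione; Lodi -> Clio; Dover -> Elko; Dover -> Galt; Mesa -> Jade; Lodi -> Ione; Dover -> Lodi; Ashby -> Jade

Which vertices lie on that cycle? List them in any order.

Galt, Mesa, Dover

DFS with gray/black marking from Dover:
Dover gray
  Lodi gray
    Clio gray
    Clio black
    Ione gray
    Ione black
  Lodi black
  Galt gray
    Mesa gray
      Jade gray
      Jade black
      Brent gray
      Brent black
      Mesa→Dover: Dover is gray → back edge
Back edge closes the cycle Dover → Galt → Mesa → Dover; its vertices are {Galt, Mesa, Dover}.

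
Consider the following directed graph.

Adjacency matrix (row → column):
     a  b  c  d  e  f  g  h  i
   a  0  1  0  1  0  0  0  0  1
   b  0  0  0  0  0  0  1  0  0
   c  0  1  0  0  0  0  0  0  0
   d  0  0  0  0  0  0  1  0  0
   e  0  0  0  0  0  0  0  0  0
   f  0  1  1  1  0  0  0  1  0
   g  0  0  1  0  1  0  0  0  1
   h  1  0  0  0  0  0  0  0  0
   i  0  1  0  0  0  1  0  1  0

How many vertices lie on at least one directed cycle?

8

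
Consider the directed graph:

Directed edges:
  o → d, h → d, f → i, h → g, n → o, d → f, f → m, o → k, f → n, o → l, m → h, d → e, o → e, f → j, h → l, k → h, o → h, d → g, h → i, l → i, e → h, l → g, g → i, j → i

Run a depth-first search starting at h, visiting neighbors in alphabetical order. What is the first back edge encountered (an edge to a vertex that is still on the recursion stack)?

e->h

DFS from h (visiting neighbors in alphabetical order); mark gray on enter, black on exit:
h gray
  d gray
    e gray
      e→h: h is gray → back edge
First back edge: e → h.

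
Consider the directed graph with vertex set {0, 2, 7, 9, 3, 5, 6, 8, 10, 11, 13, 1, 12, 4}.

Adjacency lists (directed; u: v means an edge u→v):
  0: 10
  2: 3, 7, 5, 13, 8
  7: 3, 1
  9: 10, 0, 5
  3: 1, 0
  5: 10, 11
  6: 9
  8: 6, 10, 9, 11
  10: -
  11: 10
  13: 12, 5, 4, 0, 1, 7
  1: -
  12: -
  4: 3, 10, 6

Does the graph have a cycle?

No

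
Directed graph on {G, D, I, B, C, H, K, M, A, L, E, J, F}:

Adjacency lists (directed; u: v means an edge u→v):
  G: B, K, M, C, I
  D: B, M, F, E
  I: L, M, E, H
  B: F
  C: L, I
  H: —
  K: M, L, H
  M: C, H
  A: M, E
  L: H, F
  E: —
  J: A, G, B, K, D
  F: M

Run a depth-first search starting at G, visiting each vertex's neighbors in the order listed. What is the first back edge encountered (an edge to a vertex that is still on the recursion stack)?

L→F

DFS from G (visiting each vertex's neighbors in the order listed); mark gray on enter, black on exit:
G gray
  B gray
    F gray
      M gray
        C gray
          L gray
            H gray
            H black
            L→F: F is gray → back edge
First back edge: L → F.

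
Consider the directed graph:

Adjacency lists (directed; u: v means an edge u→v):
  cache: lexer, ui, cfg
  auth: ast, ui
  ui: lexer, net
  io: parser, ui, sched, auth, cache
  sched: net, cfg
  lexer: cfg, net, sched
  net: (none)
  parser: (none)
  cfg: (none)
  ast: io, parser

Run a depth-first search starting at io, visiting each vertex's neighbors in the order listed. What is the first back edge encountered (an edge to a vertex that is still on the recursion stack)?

ast->io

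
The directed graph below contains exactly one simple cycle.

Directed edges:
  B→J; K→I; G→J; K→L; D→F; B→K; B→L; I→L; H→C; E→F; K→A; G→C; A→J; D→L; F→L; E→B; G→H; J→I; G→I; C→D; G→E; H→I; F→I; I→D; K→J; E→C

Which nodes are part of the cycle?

D, F, I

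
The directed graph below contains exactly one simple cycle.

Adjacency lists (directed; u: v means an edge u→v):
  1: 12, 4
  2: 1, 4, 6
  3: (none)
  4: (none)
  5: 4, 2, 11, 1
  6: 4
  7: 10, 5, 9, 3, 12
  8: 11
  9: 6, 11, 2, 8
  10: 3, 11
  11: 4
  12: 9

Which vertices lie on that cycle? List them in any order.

DFS with gray/black marking from 12:
12 gray
  9 gray
    6 gray
      4 gray
      4 black
    6 black
    11 gray
      11→4: 4 black — skip
    11 black
    2 gray
      1 gray
        1→12: 12 is gray → back edge
Back edge closes the cycle 12 → 9 → 2 → 1 → 12; its vertices are {1, 2, 9, 12}.

1, 2, 9, 12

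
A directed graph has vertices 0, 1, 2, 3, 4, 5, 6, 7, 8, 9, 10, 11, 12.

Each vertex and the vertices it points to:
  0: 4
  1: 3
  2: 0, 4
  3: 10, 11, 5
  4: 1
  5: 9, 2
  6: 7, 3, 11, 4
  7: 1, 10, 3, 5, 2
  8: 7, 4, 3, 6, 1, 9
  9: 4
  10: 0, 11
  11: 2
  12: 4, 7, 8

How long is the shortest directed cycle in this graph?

For each vertex v, BFS finds the shortest path from v back to v.
The shortest such closed walk is 3 → 10 → 0 → 4 → 1 → 3, length 5.

5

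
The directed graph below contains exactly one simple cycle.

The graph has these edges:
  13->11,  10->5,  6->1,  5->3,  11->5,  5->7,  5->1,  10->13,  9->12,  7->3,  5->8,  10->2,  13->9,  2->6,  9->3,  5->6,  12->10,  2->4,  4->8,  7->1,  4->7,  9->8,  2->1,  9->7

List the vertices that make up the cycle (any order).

DFS with gray/black marking from 12:
12 gray
  10 gray
    2 gray
      4 gray
        7 gray
          3 gray
          3 black
          1 gray
          1 black
        7 black
        8 gray
        8 black
      4 black
      2→1: 1 black — skip
      6 gray
        6→1: 1 black — skip
      6 black
    2 black
    5 gray
      5→1: 1 black — skip
      5→6: 6 black — skip
      5→8: 8 black — skip
      5→7: 7 black — skip
      5→3: 3 black — skip
    5 black
    13 gray
      9 gray
        9→7: 7 black — skip
        9→8: 8 black — skip
        9→12: 12 is gray → back edge
Back edge closes the cycle 12 → 10 → 13 → 9 → 12; its vertices are {9, 10, 12, 13}.

9, 10, 12, 13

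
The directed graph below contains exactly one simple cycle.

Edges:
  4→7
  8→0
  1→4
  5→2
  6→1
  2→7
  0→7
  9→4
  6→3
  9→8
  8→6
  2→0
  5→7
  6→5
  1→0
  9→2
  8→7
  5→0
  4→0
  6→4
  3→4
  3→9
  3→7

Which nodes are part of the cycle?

3, 6, 8, 9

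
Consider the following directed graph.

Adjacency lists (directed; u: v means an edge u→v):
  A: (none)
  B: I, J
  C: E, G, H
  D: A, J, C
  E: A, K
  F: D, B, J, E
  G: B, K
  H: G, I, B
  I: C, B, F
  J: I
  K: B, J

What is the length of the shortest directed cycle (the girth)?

2

For each vertex v, BFS finds the shortest path from v back to v.
The shortest such closed walk is I → B → I, length 2.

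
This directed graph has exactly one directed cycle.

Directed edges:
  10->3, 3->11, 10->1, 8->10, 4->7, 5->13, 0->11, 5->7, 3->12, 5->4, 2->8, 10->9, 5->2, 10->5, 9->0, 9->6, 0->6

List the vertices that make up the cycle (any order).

DFS with gray/black marking from 8:
8 gray
  10 gray
    1 gray
    1 black
    9 gray
      0 gray
        11 gray
        11 black
        6 gray
        6 black
      0 black
      9→6: 6 black — skip
    9 black
    5 gray
      7 gray
      7 black
      13 gray
      13 black
      2 gray
        2→8: 8 is gray → back edge
Back edge closes the cycle 8 → 10 → 5 → 2 → 8; its vertices are {2, 5, 8, 10}.

2, 5, 8, 10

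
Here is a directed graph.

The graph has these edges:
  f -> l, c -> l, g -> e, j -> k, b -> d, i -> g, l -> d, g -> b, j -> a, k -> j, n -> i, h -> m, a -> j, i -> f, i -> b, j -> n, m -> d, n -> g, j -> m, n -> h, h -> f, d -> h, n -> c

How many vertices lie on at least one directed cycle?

8

A vertex is on a directed cycle iff it belongs to a strongly connected component of size ≥ 2 (or has a self-loop).
The vertices on cycles are {a, d, f, h, j, k, l, m} — 8 in total.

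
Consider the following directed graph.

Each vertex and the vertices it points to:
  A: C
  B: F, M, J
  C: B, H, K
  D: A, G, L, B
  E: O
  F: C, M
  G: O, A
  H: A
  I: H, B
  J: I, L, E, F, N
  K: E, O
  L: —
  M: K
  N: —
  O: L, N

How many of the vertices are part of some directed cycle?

A vertex is on a directed cycle iff it belongs to a strongly connected component of size ≥ 2 (or has a self-loop).
The vertices on cycles are {A, B, C, F, H, I, J} — 7 in total.

7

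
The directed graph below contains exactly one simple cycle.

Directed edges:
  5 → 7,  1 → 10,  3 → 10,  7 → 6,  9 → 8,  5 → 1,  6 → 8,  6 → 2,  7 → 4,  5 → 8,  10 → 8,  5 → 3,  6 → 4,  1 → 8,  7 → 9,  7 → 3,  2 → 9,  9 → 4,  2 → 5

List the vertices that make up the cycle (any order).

2, 5, 6, 7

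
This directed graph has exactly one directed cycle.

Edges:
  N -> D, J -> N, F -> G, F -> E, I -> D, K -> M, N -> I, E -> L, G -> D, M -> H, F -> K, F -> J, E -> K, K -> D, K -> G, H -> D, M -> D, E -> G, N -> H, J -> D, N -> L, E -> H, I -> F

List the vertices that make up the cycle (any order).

F, I, J, N

DFS with gray/black marking from F:
F gray
  E gray
    H gray
      D gray
      D black
    H black
    K gray
      M gray
        M→H: H black — skip
        M→D: D black — skip
      M black
      K→D: D black — skip
      G gray
        G→D: D black — skip
      G black
    K black
    E→G: G black — skip
    L gray
    L black
  E black
  F→K: K black — skip
  F→G: G black — skip
  J gray
    N gray
      N→L: L black — skip
      N→D: D black — skip
      I gray
        I→F: F is gray → back edge
Back edge closes the cycle F → J → N → I → F; its vertices are {F, I, J, N}.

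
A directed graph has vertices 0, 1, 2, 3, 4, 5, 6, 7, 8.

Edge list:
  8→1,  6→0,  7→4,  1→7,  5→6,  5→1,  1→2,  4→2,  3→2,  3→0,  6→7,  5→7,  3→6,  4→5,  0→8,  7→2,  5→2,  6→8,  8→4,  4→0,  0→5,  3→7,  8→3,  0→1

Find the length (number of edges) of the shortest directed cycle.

For each vertex v, BFS finds the shortest path from v back to v.
The shortest such closed walk is 3 → 0 → 8 → 3, length 3.

3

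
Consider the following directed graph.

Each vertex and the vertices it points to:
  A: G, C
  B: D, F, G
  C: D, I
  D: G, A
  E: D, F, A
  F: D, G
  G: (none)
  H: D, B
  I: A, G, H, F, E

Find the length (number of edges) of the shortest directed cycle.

3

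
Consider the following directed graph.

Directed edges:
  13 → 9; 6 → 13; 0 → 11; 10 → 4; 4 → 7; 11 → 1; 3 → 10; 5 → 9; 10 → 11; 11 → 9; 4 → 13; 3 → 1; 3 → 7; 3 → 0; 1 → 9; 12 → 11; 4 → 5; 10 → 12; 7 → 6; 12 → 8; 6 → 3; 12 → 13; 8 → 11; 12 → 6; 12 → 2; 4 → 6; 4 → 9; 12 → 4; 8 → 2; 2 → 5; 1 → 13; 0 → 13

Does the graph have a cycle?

DFS with white/gray/black marking, starting from 0:
0 gray
  11 gray
    9 gray
    9 black
    1 gray
      1→9: 9 black — skip
      13 gray
        13→9: 9 black — skip
      13 black
    1 black
  11 black
  0→13: 13 black — skip
0 black
2 gray
  5 gray
    5→9: 9 black — skip
  5 black
2 black
3 gray
  7 gray
    6 gray
      6→13: 13 black — skip
      6→3: 3 is gray → back edge
Back edge found, so a cycle exists: 3 → 7 → 6 → 3.

Yes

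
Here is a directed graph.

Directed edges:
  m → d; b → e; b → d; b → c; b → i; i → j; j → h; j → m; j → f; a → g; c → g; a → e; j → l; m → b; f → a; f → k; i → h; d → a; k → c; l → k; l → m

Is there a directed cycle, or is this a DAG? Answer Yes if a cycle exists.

Yes

DFS with white/gray/black marking, starting from c:
c gray
  g gray
  g black
c black
a gray
  a→g: g black — skip
  e gray
  e black
a black
b gray
  b→c: c black — skip
  d gray
    d→a: a black — skip
  d black
  i gray
    h gray
    h black
    j gray
      f gray
        f→a: a black — skip
        k gray
          k→c: c black — skip
        k black
      f black
      m gray
        m→d: d black — skip
        m→b: b is gray → back edge
Back edge found, so a cycle exists: b → i → j → m → b.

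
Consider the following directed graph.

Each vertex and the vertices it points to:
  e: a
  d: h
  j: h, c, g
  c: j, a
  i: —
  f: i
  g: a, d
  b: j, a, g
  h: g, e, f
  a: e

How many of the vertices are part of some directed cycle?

7

A vertex is on a directed cycle iff it belongs to a strongly connected component of size ≥ 2 (or has a self-loop).
The vertices on cycles are {a, c, d, e, g, h, j} — 7 in total.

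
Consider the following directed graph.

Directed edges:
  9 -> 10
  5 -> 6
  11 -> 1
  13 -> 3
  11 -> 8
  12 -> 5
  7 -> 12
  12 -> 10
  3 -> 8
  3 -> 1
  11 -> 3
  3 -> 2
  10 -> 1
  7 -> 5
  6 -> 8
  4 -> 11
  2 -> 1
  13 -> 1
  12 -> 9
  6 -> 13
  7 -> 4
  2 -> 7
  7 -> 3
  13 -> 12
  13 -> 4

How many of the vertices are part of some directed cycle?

A vertex is on a directed cycle iff it belongs to a strongly connected component of size ≥ 2 (or has a self-loop).
The vertices on cycles are {2, 3, 4, 5, 6, 7, 11, 12, 13} — 9 in total.

9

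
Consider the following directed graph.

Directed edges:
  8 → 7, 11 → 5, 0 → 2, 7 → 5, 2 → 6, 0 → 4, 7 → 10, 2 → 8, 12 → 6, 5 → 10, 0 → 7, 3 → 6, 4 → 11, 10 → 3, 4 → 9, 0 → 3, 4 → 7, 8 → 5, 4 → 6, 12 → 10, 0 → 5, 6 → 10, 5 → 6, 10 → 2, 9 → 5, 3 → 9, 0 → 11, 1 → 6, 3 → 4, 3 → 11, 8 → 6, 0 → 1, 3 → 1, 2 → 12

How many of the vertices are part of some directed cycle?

12

A vertex is on a directed cycle iff it belongs to a strongly connected component of size ≥ 2 (or has a self-loop).
The vertices on cycles are {1, 2, 3, 4, 5, 6, 7, 8, 9, 10, 11, 12} — 12 in total.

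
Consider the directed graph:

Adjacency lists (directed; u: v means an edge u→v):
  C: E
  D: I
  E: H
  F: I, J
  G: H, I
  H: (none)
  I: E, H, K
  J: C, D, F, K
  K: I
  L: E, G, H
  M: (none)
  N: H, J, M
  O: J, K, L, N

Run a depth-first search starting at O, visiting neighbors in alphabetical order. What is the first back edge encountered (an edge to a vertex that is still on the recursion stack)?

DFS from O (visiting neighbors in alphabetical order); mark gray on enter, black on exit:
O gray
  J gray
    C gray
      E gray
        H gray
        H black
      E black
    C black
    D gray
      I gray
        I→E: E black — skip
        I→H: H black — skip
        K gray
          K→I: I is gray → back edge
First back edge: K → I.

K→I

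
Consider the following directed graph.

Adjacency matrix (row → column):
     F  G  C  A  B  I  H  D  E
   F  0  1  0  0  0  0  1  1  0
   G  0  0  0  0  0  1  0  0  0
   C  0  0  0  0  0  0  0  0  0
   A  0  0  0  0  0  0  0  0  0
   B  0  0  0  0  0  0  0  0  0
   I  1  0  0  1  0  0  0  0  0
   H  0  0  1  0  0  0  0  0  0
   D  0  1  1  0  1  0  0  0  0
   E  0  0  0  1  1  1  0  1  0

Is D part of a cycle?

Yes

D is on a cycle iff D can reach itself via ≥1 edge.
D → G → I → F → D — yes.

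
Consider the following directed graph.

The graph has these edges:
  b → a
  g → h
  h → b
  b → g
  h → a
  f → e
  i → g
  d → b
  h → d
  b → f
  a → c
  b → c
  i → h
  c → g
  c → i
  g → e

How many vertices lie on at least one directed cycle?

A vertex is on a directed cycle iff it belongs to a strongly connected component of size ≥ 2 (or has a self-loop).
The vertices on cycles are {a, b, c, d, g, h, i} — 7 in total.

7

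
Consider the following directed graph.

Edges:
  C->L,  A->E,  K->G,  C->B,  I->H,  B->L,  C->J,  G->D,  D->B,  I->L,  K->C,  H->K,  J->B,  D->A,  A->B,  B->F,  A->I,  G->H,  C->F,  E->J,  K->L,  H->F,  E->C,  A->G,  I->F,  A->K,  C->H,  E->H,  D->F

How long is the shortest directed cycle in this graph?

For each vertex v, BFS finds the shortest path from v back to v.
The shortest such closed walk is A → G → D → A, length 3.

3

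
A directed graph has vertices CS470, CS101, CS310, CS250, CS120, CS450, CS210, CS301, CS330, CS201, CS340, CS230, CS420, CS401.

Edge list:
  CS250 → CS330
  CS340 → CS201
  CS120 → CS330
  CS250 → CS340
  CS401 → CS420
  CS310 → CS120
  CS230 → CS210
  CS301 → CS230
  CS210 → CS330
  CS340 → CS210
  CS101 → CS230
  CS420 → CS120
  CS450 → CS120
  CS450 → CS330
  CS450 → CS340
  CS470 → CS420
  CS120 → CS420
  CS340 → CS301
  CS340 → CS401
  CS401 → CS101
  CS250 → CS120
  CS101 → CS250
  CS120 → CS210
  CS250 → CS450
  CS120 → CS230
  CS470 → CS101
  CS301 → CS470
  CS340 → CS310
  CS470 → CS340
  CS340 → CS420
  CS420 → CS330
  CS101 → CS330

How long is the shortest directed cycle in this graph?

2

For each vertex v, BFS finds the shortest path from v back to v.
The shortest such closed walk is CS120 → CS420 → CS120, length 2.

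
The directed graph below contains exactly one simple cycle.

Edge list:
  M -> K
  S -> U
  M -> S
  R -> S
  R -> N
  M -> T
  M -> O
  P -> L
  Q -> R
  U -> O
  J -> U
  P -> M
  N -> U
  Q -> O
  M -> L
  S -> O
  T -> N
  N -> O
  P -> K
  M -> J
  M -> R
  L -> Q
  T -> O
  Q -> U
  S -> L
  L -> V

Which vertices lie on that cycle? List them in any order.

DFS with gray/black marking from L:
L gray
  V gray
  V black
  Q gray
    U gray
      O gray
      O black
    U black
    R gray
      N gray
        N→U: U black — skip
        N→O: O black — skip
      N black
      S gray
        S→U: U black — skip
        S→L: L is gray → back edge
Back edge closes the cycle L → Q → R → S → L; its vertices are {L, Q, R, S}.

L, Q, R, S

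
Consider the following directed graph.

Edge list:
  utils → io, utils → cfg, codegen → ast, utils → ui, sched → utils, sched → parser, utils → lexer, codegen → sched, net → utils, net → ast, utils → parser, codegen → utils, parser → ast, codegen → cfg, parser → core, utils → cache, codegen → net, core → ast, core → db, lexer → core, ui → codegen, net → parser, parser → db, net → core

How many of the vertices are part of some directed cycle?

A vertex is on a directed cycle iff it belongs to a strongly connected component of size ≥ 2 (or has a self-loop).
The vertices on cycles are {ui, net, sched, utils, codegen} — 5 in total.

5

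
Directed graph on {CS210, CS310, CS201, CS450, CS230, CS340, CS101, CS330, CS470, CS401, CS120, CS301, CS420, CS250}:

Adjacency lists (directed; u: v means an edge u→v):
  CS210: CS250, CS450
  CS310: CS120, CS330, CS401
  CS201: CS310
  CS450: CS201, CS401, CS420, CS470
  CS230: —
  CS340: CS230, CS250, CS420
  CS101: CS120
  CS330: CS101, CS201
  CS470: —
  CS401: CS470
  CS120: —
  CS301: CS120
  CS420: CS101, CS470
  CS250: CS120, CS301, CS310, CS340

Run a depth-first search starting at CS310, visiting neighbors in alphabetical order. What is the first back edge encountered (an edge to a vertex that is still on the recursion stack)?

DFS from CS310 (visiting neighbors in alphabetical order); mark gray on enter, black on exit:
CS310 gray
  CS120 gray
  CS120 black
  CS330 gray
    CS101 gray
      CS101→CS120: CS120 black — skip
    CS101 black
    CS201 gray
      CS201→CS310: CS310 is gray → back edge
First back edge: CS201 → CS310.

CS201→CS310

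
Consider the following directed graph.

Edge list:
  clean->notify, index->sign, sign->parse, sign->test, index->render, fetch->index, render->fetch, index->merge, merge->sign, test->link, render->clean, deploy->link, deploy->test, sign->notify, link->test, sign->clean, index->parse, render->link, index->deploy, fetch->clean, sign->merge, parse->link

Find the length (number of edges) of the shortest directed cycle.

For each vertex v, BFS finds the shortest path from v back to v.
The shortest such closed walk is merge → sign → merge, length 2.

2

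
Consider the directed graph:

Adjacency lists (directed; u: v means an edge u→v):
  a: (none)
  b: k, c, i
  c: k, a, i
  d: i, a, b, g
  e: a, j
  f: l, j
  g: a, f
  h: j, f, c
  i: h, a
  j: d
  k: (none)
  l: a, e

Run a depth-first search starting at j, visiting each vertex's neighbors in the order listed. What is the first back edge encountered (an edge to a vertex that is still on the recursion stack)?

h→j

DFS from j (visiting each vertex's neighbors in the order listed); mark gray on enter, black on exit:
j gray
  d gray
    i gray
      h gray
        h→j: j is gray → back edge
First back edge: h → j.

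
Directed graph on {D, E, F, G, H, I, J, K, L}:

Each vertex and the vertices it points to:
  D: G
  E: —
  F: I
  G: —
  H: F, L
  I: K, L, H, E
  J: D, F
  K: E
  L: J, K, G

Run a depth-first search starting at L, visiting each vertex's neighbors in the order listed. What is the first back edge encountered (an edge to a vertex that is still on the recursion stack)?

DFS from L (visiting each vertex's neighbors in the order listed); mark gray on enter, black on exit:
L gray
  J gray
    D gray
      G gray
      G black
    D black
    F gray
      I gray
        K gray
          E gray
          E black
        K black
        I→L: L is gray → back edge
First back edge: I → L.

I→L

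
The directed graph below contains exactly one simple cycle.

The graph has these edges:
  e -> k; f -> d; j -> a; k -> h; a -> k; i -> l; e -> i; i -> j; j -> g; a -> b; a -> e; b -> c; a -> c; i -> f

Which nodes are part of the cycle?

DFS with gray/black marking from i:
i gray
  j gray
    g gray
    g black
    a gray
      k gray
        h gray
        h black
      k black
      b gray
        c gray
        c black
      b black
      a→c: c black — skip
      e gray
        e→k: k black — skip
        e→i: i is gray → back edge
Back edge closes the cycle i → j → a → e → i; its vertices are {a, e, i, j}.

a, e, i, j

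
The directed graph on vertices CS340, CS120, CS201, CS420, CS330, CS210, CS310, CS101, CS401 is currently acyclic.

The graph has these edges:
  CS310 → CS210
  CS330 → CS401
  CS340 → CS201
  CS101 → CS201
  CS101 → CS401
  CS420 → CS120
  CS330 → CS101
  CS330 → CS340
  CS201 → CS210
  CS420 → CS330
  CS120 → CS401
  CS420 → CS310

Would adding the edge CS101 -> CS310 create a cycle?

No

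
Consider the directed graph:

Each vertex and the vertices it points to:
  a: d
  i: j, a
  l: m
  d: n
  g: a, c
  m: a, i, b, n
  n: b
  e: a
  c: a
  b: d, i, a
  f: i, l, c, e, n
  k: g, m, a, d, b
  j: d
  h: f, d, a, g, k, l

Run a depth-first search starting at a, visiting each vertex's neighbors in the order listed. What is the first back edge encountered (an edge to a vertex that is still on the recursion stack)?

b→d

DFS from a (visiting each vertex's neighbors in the order listed); mark gray on enter, black on exit:
a gray
  d gray
    n gray
      b gray
        b→d: d is gray → back edge
First back edge: b → d.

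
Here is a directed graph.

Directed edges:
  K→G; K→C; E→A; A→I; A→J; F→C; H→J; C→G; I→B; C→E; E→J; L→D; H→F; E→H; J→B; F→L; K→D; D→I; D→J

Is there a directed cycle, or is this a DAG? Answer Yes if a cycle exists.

DFS with white/gray/black marking, starting from C:
C gray
  G gray
  G black
  E gray
    H gray
      J gray
        B gray
        B black
      J black
      F gray
        F→C: C is gray → back edge
Back edge found, so a cycle exists: C → E → H → F → C.

Yes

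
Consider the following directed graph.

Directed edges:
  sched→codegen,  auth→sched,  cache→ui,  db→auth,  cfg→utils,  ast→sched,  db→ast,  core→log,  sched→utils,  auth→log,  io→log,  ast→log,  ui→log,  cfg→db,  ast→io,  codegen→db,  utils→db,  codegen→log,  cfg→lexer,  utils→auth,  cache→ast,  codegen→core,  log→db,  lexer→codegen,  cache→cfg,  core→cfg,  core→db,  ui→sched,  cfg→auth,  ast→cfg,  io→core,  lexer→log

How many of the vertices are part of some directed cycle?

A vertex is on a directed cycle iff it belongs to a strongly connected component of size ≥ 2 (or has a self-loop).
The vertices on cycles are {db, io, ast, cfg, log, auth, core, lexer, sched, utils, codegen} — 11 in total.

11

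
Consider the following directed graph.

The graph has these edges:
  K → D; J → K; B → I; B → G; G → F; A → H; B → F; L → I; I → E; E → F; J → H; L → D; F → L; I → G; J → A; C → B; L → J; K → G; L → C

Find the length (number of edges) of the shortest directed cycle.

4

For each vertex v, BFS finds the shortest path from v back to v.
The shortest such closed walk is L → I → E → F → L, length 4.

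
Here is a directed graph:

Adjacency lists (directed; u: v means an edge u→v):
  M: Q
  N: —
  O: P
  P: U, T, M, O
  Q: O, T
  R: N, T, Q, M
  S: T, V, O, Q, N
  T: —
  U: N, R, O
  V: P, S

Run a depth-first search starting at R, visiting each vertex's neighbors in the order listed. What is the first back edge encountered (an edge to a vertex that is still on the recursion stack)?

U→R

DFS from R (visiting each vertex's neighbors in the order listed); mark gray on enter, black on exit:
R gray
  N gray
  N black
  T gray
  T black
  Q gray
    O gray
      P gray
        U gray
          U→N: N black — skip
          U→R: R is gray → back edge
First back edge: U → R.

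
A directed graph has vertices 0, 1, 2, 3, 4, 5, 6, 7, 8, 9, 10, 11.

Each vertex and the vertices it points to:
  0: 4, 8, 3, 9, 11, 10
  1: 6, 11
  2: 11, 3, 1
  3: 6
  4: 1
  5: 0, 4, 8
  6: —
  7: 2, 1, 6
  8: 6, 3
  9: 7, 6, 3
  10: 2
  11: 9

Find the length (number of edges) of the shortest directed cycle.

4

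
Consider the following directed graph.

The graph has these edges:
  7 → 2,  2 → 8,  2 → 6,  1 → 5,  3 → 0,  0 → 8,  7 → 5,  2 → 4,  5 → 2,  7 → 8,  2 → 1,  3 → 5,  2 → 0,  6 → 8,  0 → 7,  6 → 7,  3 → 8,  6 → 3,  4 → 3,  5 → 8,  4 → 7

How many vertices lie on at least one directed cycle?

A vertex is on a directed cycle iff it belongs to a strongly connected component of size ≥ 2 (or has a self-loop).
The vertices on cycles are {0, 1, 2, 3, 4, 5, 6, 7} — 8 in total.

8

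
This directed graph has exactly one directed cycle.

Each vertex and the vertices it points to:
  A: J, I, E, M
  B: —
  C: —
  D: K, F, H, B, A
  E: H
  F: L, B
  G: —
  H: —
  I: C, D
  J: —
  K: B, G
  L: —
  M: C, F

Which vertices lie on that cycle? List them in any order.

A, D, I

DFS with gray/black marking from D:
D gray
  K gray
    B gray
    B black
    G gray
    G black
  K black
  F gray
    L gray
    L black
    F→B: B black — skip
  F black
  H gray
  H black
  D→B: B black — skip
  A gray
    J gray
    J black
    I gray
      C gray
      C black
      I→D: D is gray → back edge
Back edge closes the cycle D → A → I → D; its vertices are {A, D, I}.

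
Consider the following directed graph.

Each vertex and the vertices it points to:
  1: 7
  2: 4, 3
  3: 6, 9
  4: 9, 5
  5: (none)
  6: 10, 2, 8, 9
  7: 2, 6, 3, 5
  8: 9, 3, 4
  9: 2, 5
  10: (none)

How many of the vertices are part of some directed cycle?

6

A vertex is on a directed cycle iff it belongs to a strongly connected component of size ≥ 2 (or has a self-loop).
The vertices on cycles are {2, 3, 4, 6, 8, 9} — 6 in total.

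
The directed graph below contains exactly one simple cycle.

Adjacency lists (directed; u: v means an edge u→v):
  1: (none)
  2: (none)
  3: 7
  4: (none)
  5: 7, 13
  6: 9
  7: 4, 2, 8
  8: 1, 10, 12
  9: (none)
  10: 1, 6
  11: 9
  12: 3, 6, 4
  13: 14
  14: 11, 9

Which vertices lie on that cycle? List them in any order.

3, 7, 8, 12

DFS with gray/black marking from 7:
7 gray
  4 gray
  4 black
  2 gray
  2 black
  8 gray
    1 gray
    1 black
    10 gray
      10→1: 1 black — skip
      6 gray
        9 gray
        9 black
      6 black
    10 black
    12 gray
      3 gray
        3→7: 7 is gray → back edge
Back edge closes the cycle 7 → 8 → 12 → 3 → 7; its vertices are {3, 7, 8, 12}.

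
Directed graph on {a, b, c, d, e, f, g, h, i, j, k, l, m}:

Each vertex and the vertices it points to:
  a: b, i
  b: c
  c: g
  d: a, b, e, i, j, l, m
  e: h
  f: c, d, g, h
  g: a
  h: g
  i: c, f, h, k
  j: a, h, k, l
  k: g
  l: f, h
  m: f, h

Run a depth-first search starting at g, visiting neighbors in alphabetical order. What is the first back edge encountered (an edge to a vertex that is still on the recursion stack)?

c->g

DFS from g (visiting neighbors in alphabetical order); mark gray on enter, black on exit:
g gray
  a gray
    b gray
      c gray
        c→g: g is gray → back edge
First back edge: c → g.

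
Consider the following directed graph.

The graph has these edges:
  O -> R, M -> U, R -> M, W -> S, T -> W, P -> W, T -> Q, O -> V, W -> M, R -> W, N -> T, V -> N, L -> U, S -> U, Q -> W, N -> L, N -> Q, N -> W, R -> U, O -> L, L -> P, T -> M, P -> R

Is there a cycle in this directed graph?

No

DFS with white/gray/black marking, starting from O:
O gray
  V gray
    N gray
      L gray
        P gray
          R gray
            W gray
              S gray
                U gray
                U black
              S black
              M gray
                M→U: U black — skip
              M black
            W black
            R→M: M black — skip
            R→U: U black — skip
          R black
          P→W: W black — skip
        P black
        L→U: U black — skip
      L black
      Q gray
        Q→W: W black — skip
      Q black
      T gray
        T→M: M black — skip
        T→W: W black — skip
        T→Q: Q black — skip
      T black
      N→W: W black — skip
    N black
  V black
  O→R: R black — skip
  O→L: L black — skip
O black
Every edge goes to a white or black vertex — no back edge, so the graph is acyclic.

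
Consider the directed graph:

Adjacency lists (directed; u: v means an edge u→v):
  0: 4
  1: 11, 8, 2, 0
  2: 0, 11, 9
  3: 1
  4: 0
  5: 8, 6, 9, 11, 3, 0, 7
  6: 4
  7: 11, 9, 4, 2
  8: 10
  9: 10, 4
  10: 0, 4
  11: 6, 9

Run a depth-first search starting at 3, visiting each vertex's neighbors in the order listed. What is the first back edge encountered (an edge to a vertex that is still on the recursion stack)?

0→4

DFS from 3 (visiting each vertex's neighbors in the order listed); mark gray on enter, black on exit:
3 gray
  1 gray
    11 gray
      6 gray
        4 gray
          0 gray
            0→4: 4 is gray → back edge
First back edge: 0 → 4.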